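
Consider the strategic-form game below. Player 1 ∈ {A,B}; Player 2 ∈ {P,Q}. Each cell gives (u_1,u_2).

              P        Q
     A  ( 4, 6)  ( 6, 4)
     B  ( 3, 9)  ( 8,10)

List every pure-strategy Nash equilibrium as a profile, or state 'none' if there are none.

(A,P): NE
(A,Q): not NE [P1→B gives 8>6; P2→P gives 6>4]
(B,P): not NE [P1→A gives 4>3; P2→Q gives 10>9]
(B,Q): NE

Nash profiles: (A,P), (B,Q)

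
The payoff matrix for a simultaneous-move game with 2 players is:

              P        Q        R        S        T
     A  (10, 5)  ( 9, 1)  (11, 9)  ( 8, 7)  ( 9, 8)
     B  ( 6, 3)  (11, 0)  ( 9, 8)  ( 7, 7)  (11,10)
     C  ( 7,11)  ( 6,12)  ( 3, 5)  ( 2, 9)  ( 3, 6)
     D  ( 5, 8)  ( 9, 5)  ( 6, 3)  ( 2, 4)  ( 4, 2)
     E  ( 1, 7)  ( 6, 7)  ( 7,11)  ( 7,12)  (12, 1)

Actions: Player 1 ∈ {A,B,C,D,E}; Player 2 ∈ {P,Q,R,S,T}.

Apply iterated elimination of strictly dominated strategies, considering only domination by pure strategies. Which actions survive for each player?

P1 drop C (A beats it: P:10>7 Q:9>6 R:11>3 S:8>2 T:9>3)
P1 drop D (B beats it: P:6>5 Q:11>9 R:9>6 S:7>2 T:11>4)
P2 drop P (R beats it: A:9>5 B:8>3 E:11>7)
P2 drop Q (R beats it: A:9>1 B:8>0 E:11>7)
P1→{A,B,E} P2→{R,S,T}

Survivors P1:{A,B,E} P2:{R,S,T}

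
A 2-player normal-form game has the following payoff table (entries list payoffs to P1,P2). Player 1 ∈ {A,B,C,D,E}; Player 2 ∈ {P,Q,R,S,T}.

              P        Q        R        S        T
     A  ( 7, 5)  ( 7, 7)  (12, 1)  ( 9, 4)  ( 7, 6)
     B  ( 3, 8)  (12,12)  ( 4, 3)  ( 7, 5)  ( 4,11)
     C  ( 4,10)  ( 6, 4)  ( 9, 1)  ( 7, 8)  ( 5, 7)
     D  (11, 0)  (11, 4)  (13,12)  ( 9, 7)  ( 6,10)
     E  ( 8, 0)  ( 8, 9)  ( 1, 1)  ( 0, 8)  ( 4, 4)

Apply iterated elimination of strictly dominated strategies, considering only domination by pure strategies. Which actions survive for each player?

P1 drop C (A beats it: P:7>4 Q:7>6 R:12>9 S:9>7 T:7>5)
P1 drop E (D beats it: P:11>8 Q:11>8 R:13>1 S:9>0 T:6>4)
P2 drop P (Q beats it: A:7>5 B:12>8 D:4>0)
P2 drop S (T beats it: A:6>4 B:11>5 D:10>7)
P1→{A,B,D} P2→{Q,R,T}

Remaining: P1:{A,B,D} P2:{Q,R,T}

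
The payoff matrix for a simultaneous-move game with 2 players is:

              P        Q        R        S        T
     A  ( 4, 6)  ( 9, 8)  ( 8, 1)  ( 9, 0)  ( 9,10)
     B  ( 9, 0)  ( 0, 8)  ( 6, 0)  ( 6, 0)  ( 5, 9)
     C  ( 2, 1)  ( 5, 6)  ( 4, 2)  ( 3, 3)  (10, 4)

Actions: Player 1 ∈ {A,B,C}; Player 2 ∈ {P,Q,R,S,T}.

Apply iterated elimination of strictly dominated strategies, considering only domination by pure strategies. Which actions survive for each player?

Survivors P1:{A,C} P2:{Q,T}

P2 drop P (Q beats it: A:8>6 B:8>0 C:6>1)
P1 drop B (A beats it: Q:9>0 R:8>6 S:9>6 T:9>5)
P2 drop R (Q beats it: A:8>1 C:6>2)
P2 drop S (Q beats it: A:8>0 C:6>3)
P1→{A,C} P2→{Q,T}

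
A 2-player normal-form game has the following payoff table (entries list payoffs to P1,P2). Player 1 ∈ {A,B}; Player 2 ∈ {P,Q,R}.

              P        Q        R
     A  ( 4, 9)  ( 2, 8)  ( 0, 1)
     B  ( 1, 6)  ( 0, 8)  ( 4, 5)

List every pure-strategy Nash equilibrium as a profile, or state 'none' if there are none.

(A,P): NE
(A,Q): not NE [P2→P gives 9>8]
(A,R): not NE [P1→B gives 4>0; P2→P gives 9>1]
(B,P): not NE [P1→A gives 4>1; P2→Q gives 8>6]
(B,Q): not NE [P1→A gives 2>0]
(B,R): not NE [P2→Q gives 8>5]

Nash profiles: (A,P)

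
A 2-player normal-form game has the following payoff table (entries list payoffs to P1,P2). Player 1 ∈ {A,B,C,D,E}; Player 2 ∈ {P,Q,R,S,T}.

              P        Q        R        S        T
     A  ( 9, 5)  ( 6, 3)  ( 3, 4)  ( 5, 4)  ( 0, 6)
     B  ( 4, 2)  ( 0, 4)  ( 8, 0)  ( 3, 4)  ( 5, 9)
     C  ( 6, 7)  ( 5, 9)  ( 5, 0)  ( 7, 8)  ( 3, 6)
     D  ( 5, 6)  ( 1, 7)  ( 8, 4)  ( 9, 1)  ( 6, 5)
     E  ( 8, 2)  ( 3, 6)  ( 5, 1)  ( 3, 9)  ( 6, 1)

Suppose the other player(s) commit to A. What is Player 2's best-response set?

argmax u_2 = {T}

u_2(P vs A) = 5
u_2(Q vs A) = 3
u_2(R vs A) = 4
u_2(S vs A) = 4
u_2(T vs A) = 6
max payoff 6 at {T}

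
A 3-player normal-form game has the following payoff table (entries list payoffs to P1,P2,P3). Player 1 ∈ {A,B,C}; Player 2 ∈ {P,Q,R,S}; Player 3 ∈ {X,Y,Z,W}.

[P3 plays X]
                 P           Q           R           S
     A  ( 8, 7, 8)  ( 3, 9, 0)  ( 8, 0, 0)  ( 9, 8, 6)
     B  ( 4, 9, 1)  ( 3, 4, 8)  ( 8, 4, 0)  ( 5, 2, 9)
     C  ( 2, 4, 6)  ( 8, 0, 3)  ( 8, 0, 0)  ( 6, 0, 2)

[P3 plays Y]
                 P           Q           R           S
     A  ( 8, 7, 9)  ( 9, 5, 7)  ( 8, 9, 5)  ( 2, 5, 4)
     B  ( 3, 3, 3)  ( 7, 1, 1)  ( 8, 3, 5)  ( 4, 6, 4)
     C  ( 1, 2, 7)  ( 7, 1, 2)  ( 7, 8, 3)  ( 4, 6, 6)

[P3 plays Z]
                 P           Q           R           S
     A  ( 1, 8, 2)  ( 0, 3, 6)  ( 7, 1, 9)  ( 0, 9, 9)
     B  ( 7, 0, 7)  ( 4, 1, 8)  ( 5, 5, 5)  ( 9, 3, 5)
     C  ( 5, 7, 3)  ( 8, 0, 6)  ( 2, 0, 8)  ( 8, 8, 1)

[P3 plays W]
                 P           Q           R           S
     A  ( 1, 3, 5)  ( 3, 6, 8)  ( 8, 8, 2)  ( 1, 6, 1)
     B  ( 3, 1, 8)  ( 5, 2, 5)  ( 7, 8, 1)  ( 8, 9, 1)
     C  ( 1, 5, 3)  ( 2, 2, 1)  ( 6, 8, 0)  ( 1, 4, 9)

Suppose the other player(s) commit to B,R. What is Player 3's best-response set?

u_3(X vs B,R) = 0
u_3(Y vs B,R) = 5
u_3(Z vs B,R) = 5
u_3(W vs B,R) = 1
max payoff 5 at {Y,Z}

argmax u_3 = {Y,Z}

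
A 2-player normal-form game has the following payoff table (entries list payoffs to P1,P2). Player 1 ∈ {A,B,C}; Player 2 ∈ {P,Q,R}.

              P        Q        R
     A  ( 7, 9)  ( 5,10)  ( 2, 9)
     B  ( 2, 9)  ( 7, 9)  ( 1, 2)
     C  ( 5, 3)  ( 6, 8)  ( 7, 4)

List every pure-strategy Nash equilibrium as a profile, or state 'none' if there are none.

NE set: (B,Q)

(A,P): not NE [P2→Q gives 10>9]
(A,Q): not NE [P1→B gives 7>5]
(A,R): not NE [P1→C gives 7>2; P2→Q gives 10>9]
(B,P): not NE [P1→A gives 7>2]
(B,Q): NE
(B,R): not NE [P1→C gives 7>1; P2→Q gives 9>2]
(C,P): not NE [P1→A gives 7>5; P2→Q gives 8>3]
(C,Q): not NE [P1→B gives 7>6]
(C,R): not NE [P2→Q gives 8>4]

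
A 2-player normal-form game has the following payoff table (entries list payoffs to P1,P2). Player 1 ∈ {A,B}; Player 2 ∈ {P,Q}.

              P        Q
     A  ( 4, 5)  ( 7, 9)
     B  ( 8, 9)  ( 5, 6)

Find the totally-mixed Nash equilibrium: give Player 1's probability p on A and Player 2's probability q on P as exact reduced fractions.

P1 indiff ⇒ q·4+(1-q)·7 = q·8+(1-q)·5 ⇒ q(-4) = (1-q)(-2) ⇒ q = 1/3
P2 indiff ⇒ p·5+(1-p)·9 = p·9+(1-p)·6 ⇒ p(-4) = (1-p)(-3) ⇒ p = 3/7

P1 mixes 3/7 on A; P2 mixes 1/3 on P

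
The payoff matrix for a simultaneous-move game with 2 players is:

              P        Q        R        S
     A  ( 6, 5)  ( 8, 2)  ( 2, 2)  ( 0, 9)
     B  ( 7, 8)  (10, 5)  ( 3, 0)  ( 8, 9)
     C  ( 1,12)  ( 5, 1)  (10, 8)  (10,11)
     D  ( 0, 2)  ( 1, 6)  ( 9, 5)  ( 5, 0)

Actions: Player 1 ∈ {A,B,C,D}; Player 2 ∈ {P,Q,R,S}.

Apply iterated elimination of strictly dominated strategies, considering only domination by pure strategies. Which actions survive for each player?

Survivors P1:{B,C} P2:{P,S}

P1 drop A (B beats it: P:7>6 Q:10>8 R:3>2 S:8>0)
P1 drop D (C beats it: P:1>0 Q:5>1 R:10>9 S:10>5)
P2 drop Q (P beats it: B:8>5 C:12>1)
P2 drop R (P beats it: B:8>0 C:12>8)
P1→{B,C} P2→{P,S}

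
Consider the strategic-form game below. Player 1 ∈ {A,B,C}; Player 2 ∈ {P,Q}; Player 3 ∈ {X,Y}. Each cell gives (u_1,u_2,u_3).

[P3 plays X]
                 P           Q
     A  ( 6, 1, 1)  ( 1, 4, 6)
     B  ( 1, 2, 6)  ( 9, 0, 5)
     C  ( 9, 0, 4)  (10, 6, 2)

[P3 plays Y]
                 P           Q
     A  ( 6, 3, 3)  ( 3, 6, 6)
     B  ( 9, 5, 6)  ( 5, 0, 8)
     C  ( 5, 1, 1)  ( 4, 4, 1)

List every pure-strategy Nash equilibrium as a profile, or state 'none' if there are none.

(A,P,X): not NE [P1→C gives 9>6; P2→Q gives 4>1; P3→Y gives 3>1]
(A,P,Y): not NE [P1→B gives 9>6; P2→Q gives 6>3]
(A,Q,X): not NE [P1→C gives 10>1]
(A,Q,Y): not NE [P1→B gives 5>3]
(B,P,X): not NE [P1→C gives 9>1]
(B,P,Y): NE
(B,Q,X): not NE [P1→C gives 10>9; P2→P gives 2>0; P3→Y gives 8>5]
(B,Q,Y): not NE [P2→P gives 5>0]
(C,P,X): not NE [P2→Q gives 6>0]
(C,P,Y): not NE [P1→B gives 9>5; P2→Q gives 4>1; P3→X gives 4>1]
(C,Q,X): NE
(C,Q,Y): not NE [P1→B gives 5>4; P3→X gives 2>1]

Nash profiles: (B,P,Y), (C,Q,X)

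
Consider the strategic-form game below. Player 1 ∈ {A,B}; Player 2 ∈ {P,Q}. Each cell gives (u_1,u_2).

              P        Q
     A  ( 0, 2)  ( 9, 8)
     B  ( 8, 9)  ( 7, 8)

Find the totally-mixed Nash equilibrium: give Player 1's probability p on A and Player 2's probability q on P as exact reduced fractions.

p=1/7, q=1/5

P1 indiff ⇒ q·0+(1-q)·9 = q·8+(1-q)·7 ⇒ q(-8) = (1-q)(-2) ⇒ q = 1/5
P2 indiff ⇒ p·2+(1-p)·9 = p·8+(1-p)·8 ⇒ p(-6) = (1-p)(-1) ⇒ p = 1/7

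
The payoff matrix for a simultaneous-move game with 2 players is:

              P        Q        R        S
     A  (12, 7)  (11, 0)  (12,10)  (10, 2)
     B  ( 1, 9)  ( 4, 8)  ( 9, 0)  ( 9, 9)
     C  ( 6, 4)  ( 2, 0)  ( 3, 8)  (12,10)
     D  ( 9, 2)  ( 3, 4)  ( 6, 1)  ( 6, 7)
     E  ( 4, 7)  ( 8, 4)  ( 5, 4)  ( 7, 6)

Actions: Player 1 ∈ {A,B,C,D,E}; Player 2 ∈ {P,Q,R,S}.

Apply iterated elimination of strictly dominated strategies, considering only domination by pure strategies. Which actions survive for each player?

IESDS → P1:{A,C} P2:{R,S}

P1 drop B (A beats it: P:12>1 Q:11>4 R:12>9 S:10>9)
P1 drop D (A beats it: P:12>9 Q:11>3 R:12>6 S:10>6)
P1 drop E (A beats it: P:12>4 Q:11>8 R:12>5 S:10>7)
P2 drop P (R beats it: A:10>7 C:8>4)
P2 drop Q (R beats it: A:10>0 C:8>0)
P1→{A,C} P2→{R,S}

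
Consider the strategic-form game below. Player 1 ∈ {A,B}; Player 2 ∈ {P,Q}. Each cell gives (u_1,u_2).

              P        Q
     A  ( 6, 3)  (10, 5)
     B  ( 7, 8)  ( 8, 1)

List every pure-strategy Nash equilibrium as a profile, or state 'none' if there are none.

NE set: (A,Q), (B,P)

(A,P): not NE [P1→B gives 7>6; P2→Q gives 5>3]
(A,Q): NE
(B,P): NE
(B,Q): not NE [P1→A gives 10>8; P2→P gives 8>1]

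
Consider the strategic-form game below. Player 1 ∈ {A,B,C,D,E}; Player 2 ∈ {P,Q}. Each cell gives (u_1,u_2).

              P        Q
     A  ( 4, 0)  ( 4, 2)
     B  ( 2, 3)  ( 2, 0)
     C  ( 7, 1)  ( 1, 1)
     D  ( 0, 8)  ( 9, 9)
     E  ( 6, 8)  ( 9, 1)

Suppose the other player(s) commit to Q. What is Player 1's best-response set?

BR_1 = {D,E}

u_1(A vs Q) = 4
u_1(B vs Q) = 2
u_1(C vs Q) = 1
u_1(D vs Q) = 9
u_1(E vs Q) = 9
max payoff 9 at {D,E}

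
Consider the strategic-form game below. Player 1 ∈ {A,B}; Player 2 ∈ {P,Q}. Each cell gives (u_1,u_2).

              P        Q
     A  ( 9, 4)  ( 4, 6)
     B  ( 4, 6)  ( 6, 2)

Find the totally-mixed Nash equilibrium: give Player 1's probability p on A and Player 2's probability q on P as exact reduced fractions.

P1 indiff ⇒ q·9+(1-q)·4 = q·4+(1-q)·6 ⇒ q(5) = (1-q)(2) ⇒ q = 2/7
P2 indiff ⇒ p·4+(1-p)·6 = p·6+(1-p)·2 ⇒ p(-2) = (1-p)(-4) ⇒ p = 2/3

P1 mixes 2/3 on A; P2 mixes 2/7 on P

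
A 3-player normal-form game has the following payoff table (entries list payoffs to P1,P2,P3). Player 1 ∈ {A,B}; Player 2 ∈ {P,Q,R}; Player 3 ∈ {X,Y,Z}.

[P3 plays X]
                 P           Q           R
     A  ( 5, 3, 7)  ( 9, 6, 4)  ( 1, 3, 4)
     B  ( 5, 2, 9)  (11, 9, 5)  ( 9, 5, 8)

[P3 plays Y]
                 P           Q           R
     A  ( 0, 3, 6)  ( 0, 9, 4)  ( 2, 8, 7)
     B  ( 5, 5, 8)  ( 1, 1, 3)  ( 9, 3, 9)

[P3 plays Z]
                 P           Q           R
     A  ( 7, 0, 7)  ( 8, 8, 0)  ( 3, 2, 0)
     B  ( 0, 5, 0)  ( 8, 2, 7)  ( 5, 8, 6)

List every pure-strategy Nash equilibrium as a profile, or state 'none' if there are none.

PSNE: ∅

(A,P,X): not NE [P2→Q gives 6>3]
(A,P,Y): not NE [P1→B gives 5>0; P2→Q gives 9>3; P3→Z gives 7>6]
(A,P,Z): not NE [P2→Q gives 8>0]
(A,Q,X): not NE [P1→B gives 11>9]
(A,Q,Y): not NE [P1→B gives 1>0]
(A,Q,Z): not NE [P3→Y gives 4>0]
(A,R,X): not NE [P1→B gives 9>1; P2→Q gives 6>3; P3→Y gives 7>4]
(A,R,Y): not NE [P1→B gives 9>2; P2→Q gives 9>8]
(A,R,Z): not NE [P1→B gives 5>3; P2→Q gives 8>2; P3→Y gives 7>0]
(B,P,X): not NE [P2→Q gives 9>2]
(B,P,Y): not NE [P3→X gives 9>8]
(B,P,Z): not NE [P1→A gives 7>0; P2→R gives 8>5; P3→X gives 9>0]
(B,Q,X): not NE [P3→Z gives 7>5]
(B,Q,Y): not NE [P2→P gives 5>1; P3→Z gives 7>3]
(B,Q,Z): not NE [P2→R gives 8>2]
(B,R,X): not NE [P2→Q gives 9>5; P3→Y gives 9>8]
(B,R,Y): not NE [P2→P gives 5>3]
(B,R,Z): not NE [P3→Y gives 9>6]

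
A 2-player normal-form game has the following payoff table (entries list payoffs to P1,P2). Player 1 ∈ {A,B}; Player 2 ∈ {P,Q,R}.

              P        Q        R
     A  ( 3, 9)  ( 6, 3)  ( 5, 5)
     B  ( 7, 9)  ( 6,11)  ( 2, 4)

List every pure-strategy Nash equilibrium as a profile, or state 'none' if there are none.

Nash profiles: (B,Q)

(A,P): not NE [P1→B gives 7>3]
(A,Q): not NE [P2→P gives 9>3]
(A,R): not NE [P2→P gives 9>5]
(B,P): not NE [P2→Q gives 11>9]
(B,Q): NE
(B,R): not NE [P1→A gives 5>2; P2→Q gives 11>4]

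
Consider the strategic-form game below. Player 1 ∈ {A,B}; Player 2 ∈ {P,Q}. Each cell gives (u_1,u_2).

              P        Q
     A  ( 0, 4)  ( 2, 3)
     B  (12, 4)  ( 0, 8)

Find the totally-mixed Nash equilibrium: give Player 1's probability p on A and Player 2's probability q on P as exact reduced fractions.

(p,q) = (4/5, 1/7)

P1 indiff ⇒ q·0+(1-q)·2 = q·12+(1-q)·0 ⇒ q(-12) = (1-q)(-2) ⇒ q = 1/7
P2 indiff ⇒ p·4+(1-p)·4 = p·3+(1-p)·8 ⇒ p(1) = (1-p)(4) ⇒ p = 4/5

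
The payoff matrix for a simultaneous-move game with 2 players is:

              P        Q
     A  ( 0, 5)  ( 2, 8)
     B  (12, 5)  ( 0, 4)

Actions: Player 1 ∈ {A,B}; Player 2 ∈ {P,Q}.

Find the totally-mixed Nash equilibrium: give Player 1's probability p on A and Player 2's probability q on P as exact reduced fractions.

P1 indiff ⇒ q·0+(1-q)·2 = q·12+(1-q)·0 ⇒ q(-12) = (1-q)(-2) ⇒ q = 1/7
P2 indiff ⇒ p·5+(1-p)·5 = p·8+(1-p)·4 ⇒ p(-3) = (1-p)(-1) ⇒ p = 1/4

p=1/4, q=1/7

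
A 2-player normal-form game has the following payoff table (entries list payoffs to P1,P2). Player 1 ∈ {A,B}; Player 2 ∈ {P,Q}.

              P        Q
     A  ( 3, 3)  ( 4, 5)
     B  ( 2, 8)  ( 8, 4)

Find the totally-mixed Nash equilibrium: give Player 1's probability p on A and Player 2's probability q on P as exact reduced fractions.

P1 indiff ⇒ q·3+(1-q)·4 = q·2+(1-q)·8 ⇒ q(1) = (1-q)(4) ⇒ q = 4/5
P2 indiff ⇒ p·3+(1-p)·8 = p·5+(1-p)·4 ⇒ p(-2) = (1-p)(-4) ⇒ p = 2/3

p=2/3, q=4/5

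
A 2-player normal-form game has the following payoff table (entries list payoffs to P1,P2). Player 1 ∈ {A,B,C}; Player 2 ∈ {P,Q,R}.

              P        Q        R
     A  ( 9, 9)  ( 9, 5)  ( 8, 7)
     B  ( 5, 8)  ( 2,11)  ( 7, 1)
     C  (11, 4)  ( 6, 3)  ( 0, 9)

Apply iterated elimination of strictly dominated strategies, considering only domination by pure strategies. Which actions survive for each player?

IESDS → P1:{A,C} P2:{P,R}

P1 drop B (A beats it: P:9>5 Q:9>2 R:8>7)
P2 drop Q (P beats it: A:9>5 C:4>3)
P1→{A,C} P2→{P,R}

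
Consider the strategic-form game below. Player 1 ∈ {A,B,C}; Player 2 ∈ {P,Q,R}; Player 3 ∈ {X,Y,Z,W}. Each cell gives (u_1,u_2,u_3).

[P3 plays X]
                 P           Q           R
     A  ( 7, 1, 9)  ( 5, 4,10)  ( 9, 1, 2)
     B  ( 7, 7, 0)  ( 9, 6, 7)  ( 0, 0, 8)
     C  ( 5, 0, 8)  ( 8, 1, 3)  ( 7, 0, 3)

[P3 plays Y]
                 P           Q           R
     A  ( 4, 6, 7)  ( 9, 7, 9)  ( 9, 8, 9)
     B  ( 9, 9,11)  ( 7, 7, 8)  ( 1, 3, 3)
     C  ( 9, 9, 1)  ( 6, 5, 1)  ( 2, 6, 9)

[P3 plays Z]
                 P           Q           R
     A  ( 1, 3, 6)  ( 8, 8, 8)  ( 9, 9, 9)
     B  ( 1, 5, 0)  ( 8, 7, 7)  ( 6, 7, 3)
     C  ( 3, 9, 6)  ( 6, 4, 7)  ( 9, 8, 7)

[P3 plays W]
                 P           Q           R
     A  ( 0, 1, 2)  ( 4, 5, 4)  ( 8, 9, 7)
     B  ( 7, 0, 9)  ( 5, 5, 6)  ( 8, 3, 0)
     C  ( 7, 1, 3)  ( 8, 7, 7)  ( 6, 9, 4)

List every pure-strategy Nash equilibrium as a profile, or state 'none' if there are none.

NE set: (A,R,Y), (A,R,Z), (B,P,Y)

(A,P,X): not NE [P2→Q gives 4>1]
(A,P,Y): not NE [P1→C gives 9>4; P2→R gives 8>6; P3→X gives 9>7]
(A,P,Z): not NE [P1→C gives 3>1; P2→R gives 9>3; P3→X gives 9>6]
(A,P,W): not NE [P1→C gives 7>0; P2→R gives 9>1; P3→X gives 9>2]
(A,Q,X): not NE [P1→B gives 9>5]
(A,Q,Y): not NE [P2→R gives 8>7; P3→X gives 10>9]
(A,Q,Z): not NE [P2→R gives 9>8; P3→X gives 10>8]
(A,Q,W): not NE [P1→C gives 8>4; P2→R gives 9>5; P3→X gives 10>4]
(A,R,X): not NE [P2→Q gives 4>1; P3→Z gives 9>2]
(A,R,Y): NE
(A,R,Z): NE
(A,R,W): not NE [P3→Z gives 9>7]
(B,P,X): not NE [P3→Y gives 11>0]
(B,P,Y): NE
(B,P,Z): not NE [P1→C gives 3>1; P2→R gives 7>5; P3→Y gives 11>0]
(B,P,W): not NE [P2→Q gives 5>0; P3→Y gives 11>9]
(B,Q,X): not NE [P2→P gives 7>6; P3→Y gives 8>7]
(B,Q,Y): not NE [P1→A gives 9>7; P2→P gives 9>7]
(B,Q,Z): not NE [P3→Y gives 8>7]
(B,Q,W): not NE [P1→C gives 8>5; P3→Y gives 8>6]
(B,R,X): not NE [P1→A gives 9>0; P2→P gives 7>0]
(B,R,Y): not NE [P1→A gives 9>1; P2→P gives 9>3; P3→X gives 8>3]
(B,R,Z): not NE [P1→C gives 9>6; P3→X gives 8>3]
(B,R,W): not NE [P2→Q gives 5>3; P3→X gives 8>0]
(C,P,X): not NE [P1→B gives 7>5; P2→Q gives 1>0]
(C,P,Y): not NE [P3→X gives 8>1]
(C,P,Z): not NE [P3→X gives 8>6]
(C,P,W): not NE [P2→R gives 9>1; P3→X gives 8>3]
(C,Q,X): not NE [P1→B gives 9>8; P3→W gives 7>3]
(C,Q,Y): not NE [P1→A gives 9>6; P2→P gives 9>5; P3→W gives 7>1]
(C,Q,Z): not NE [P1→B gives 8>6; P2→P gives 9>4]
(C,Q,W): not NE [P2→R gives 9>7]
(C,R,X): not NE [P1→A gives 9>7; P2→Q gives 1>0; P3→Y gives 9>3]
(C,R,Y): not NE [P1→A gives 9>2; P2→P gives 9>6]
(C,R,Z): not NE [P2→P gives 9>8; P3→Y gives 9>7]
(C,R,W): not NE [P1→B gives 8>6; P3→Y gives 9>4]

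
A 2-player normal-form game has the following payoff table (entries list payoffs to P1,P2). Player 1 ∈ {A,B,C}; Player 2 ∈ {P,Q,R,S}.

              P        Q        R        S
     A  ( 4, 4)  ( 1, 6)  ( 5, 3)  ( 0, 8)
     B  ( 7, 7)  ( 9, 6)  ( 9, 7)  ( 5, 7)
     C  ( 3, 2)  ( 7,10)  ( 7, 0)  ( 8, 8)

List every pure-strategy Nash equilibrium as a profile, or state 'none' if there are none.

PSNE = {(B,P), (B,R)}

(A,P): not NE [P1→B gives 7>4; P2→S gives 8>4]
(A,Q): not NE [P1→B gives 9>1; P2→S gives 8>6]
(A,R): not NE [P1→B gives 9>5; P2→S gives 8>3]
(A,S): not NE [P1→C gives 8>0]
(B,P): NE
(B,Q): not NE [P2→S gives 7>6]
(B,R): NE
(B,S): not NE [P1→C gives 8>5]
(C,P): not NE [P1→B gives 7>3; P2→Q gives 10>2]
(C,Q): not NE [P1→B gives 9>7]
(C,R): not NE [P1→B gives 9>7; P2→Q gives 10>0]
(C,S): not NE [P2→Q gives 10>8]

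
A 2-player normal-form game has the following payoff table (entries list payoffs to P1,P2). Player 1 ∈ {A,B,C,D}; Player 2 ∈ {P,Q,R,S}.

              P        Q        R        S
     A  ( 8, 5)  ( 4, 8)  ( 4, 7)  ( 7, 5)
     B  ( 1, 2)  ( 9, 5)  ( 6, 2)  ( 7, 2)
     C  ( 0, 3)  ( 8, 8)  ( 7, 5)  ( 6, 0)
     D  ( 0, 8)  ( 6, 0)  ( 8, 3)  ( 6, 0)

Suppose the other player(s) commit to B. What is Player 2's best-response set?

P2 best: {Q}

u_2(P vs B) = 2
u_2(Q vs B) = 5
u_2(R vs B) = 2
u_2(S vs B) = 2
max payoff 5 at {Q}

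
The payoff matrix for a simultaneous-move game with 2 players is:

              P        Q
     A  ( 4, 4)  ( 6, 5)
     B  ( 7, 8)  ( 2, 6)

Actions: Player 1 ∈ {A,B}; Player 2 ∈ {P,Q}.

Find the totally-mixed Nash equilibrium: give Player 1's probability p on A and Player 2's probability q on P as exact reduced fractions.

P1 indiff ⇒ q·4+(1-q)·6 = q·7+(1-q)·2 ⇒ q(-3) = (1-q)(-4) ⇒ q = 4/7
P2 indiff ⇒ p·4+(1-p)·8 = p·5+(1-p)·6 ⇒ p(-1) = (1-p)(-2) ⇒ p = 2/3

P1 mixes 2/3 on A; P2 mixes 4/7 on P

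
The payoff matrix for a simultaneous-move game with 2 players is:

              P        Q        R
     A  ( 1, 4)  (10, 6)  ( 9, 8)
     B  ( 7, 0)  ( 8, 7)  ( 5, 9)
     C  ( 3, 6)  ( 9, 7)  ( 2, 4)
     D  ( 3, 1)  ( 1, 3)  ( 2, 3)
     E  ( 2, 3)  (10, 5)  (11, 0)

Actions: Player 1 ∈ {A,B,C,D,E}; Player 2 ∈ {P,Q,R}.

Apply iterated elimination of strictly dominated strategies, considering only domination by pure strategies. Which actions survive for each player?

Remaining: P1:{A,E} P2:{Q,R}

P1 drop D (B beats it: P:7>3 Q:8>1 R:5>2)
P2 drop P (Q beats it: A:6>4 B:7>0 C:7>6 E:5>3)
P1 drop B (A beats it: Q:10>8 R:9>5)
P1 drop C (A beats it: Q:10>9 R:9>2)
P1→{A,E} P2→{Q,R}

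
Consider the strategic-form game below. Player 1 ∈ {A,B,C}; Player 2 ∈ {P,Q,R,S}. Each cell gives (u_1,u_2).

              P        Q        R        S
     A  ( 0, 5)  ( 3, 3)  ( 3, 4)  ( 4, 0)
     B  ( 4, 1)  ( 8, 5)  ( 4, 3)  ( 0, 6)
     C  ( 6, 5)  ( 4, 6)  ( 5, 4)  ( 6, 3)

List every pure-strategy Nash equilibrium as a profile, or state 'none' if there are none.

(A,P): not NE [P1→C gives 6>0]
(A,Q): not NE [P1→B gives 8>3; P2→P gives 5>3]
(A,R): not NE [P1→C gives 5>3; P2→P gives 5>4]
(A,S): not NE [P1→C gives 6>4; P2→P gives 5>0]
(B,P): not NE [P1→C gives 6>4; P2→S gives 6>1]
(B,Q): not NE [P2→S gives 6>5]
(B,R): not NE [P1→C gives 5>4; P2→S gives 6>3]
(B,S): not NE [P1→C gives 6>0]
(C,P): not NE [P2→Q gives 6>5]
(C,Q): not NE [P1→B gives 8>4]
(C,R): not NE [P2→Q gives 6>4]
(C,S): not NE [P2→Q gives 6>3]

No pure NE.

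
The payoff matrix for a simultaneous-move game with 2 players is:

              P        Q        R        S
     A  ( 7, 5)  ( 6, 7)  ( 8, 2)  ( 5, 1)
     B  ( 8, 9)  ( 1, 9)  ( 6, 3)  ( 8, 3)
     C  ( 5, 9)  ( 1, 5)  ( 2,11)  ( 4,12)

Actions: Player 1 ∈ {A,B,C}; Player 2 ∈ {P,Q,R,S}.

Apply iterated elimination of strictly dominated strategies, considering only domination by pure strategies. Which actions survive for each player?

IESDS → P1:{A,B} P2:{P,Q}

P1 drop C (A beats it: P:7>5 Q:6>1 R:8>2 S:5>4)
P2 drop R (P beats it: A:5>2 B:9>3)
P2 drop S (P beats it: A:5>1 B:9>3)
P1→{A,B} P2→{P,Q}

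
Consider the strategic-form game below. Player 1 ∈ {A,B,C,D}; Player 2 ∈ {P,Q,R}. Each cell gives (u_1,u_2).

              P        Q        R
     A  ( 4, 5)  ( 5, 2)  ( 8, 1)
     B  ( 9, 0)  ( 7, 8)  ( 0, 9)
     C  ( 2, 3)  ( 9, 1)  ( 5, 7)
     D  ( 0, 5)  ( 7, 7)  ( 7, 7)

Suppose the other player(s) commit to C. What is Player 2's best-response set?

argmax u_2 = {R}

u_2(P vs C) = 3
u_2(Q vs C) = 1
u_2(R vs C) = 7
max payoff 7 at {R}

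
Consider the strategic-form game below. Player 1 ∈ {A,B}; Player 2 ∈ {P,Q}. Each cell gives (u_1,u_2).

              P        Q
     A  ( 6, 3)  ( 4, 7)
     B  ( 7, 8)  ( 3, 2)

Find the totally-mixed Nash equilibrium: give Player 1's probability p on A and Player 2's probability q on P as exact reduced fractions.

P1 mixes 3/5 on A; P2 mixes 1/2 on P

P1 indiff ⇒ q·6+(1-q)·4 = q·7+(1-q)·3 ⇒ q(-1) = (1-q)(-1) ⇒ q = 1/2
P2 indiff ⇒ p·3+(1-p)·8 = p·7+(1-p)·2 ⇒ p(-4) = (1-p)(-6) ⇒ p = 3/5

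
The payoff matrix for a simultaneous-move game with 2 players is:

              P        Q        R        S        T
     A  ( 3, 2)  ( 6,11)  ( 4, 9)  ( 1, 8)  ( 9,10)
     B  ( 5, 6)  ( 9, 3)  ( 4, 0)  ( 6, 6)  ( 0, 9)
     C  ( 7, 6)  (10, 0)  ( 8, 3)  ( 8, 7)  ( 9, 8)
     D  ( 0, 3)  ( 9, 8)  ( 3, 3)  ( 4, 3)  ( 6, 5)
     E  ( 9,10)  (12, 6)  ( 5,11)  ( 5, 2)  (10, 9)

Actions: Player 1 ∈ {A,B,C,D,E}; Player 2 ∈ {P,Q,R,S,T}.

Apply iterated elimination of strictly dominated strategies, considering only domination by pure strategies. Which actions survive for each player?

P1 drop A (E beats it: P:9>3 Q:12>6 R:5>4 S:5>1 T:10>9)
P1 drop B (C beats it: P:7>5 Q:10>9 R:8>4 S:8>6 T:9>0)
P1 drop D (C beats it: P:7>0 Q:10>9 R:8>3 S:8>4 T:9>6)
P2 drop Q (P beats it: C:6>0 E:10>6)
P2 drop S (T beats it: C:8>7 E:9>2)
P1→{C,E} P2→{P,R,T}

Survivors P1:{C,E} P2:{P,R,T}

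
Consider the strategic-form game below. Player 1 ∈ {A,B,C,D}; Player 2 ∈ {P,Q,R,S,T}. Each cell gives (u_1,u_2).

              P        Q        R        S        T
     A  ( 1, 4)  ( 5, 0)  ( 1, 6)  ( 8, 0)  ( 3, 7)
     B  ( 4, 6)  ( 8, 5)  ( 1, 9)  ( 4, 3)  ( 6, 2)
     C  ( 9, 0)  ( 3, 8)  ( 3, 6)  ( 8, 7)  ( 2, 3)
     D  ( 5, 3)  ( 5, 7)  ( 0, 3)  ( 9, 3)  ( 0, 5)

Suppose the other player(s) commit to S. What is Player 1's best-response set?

BR_1 = {D}

u_1(A vs S) = 8
u_1(B vs S) = 4
u_1(C vs S) = 8
u_1(D vs S) = 9
max payoff 9 at {D}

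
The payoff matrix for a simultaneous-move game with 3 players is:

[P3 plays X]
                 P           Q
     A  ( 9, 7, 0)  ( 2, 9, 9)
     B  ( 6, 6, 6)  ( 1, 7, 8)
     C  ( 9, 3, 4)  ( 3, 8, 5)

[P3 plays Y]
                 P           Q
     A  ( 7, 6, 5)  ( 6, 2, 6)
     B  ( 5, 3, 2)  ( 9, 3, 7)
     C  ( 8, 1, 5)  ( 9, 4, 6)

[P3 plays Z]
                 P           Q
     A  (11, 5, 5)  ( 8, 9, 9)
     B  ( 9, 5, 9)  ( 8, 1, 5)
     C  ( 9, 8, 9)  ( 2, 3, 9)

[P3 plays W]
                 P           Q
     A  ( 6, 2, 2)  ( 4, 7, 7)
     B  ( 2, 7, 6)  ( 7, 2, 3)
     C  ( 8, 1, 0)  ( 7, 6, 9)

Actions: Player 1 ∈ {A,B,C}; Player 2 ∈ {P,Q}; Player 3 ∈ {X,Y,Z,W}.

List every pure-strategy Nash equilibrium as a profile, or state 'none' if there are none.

(A,P,X): not NE [P2→Q gives 9>7; P3→Z gives 5>0]
(A,P,Y): not NE [P1→C gives 8>7]
(A,P,Z): not NE [P2→Q gives 9>5]
(A,P,W): not NE [P1→C gives 8>6; P2→Q gives 7>2; P3→Z gives 5>2]
(A,Q,X): not NE [P1→C gives 3>2]
(A,Q,Y): not NE [P1→C gives 9>6; P2→P gives 6>2; P3→Z gives 9>6]
(A,Q,Z): NE
(A,Q,W): not NE [P1→C gives 7>4; P3→Z gives 9>7]
(B,P,X): not NE [P1→C gives 9>6; P2→Q gives 7>6; P3→Z gives 9>6]
(B,P,Y): not NE [P1→C gives 8>5; P3→Z gives 9>2]
(B,P,Z): not NE [P1→A gives 11>9]
(B,P,W): not NE [P1→C gives 8>2; P3→Z gives 9>6]
(B,Q,X): not NE [P1→C gives 3>1]
(B,Q,Y): not NE [P3→X gives 8>7]
(B,Q,Z): not NE [P2→P gives 5>1; P3→X gives 8>5]
(B,Q,W): not NE [P2→P gives 7>2; P3→X gives 8>3]
(C,P,X): not NE [P2→Q gives 8>3; P3→Z gives 9>4]
(C,P,Y): not NE [P2→Q gives 4>1; P3→Z gives 9>5]
(C,P,Z): not NE [P1→A gives 11>9]
(C,P,W): not NE [P2→Q gives 6>1; P3→Z gives 9>0]
(C,Q,X): not NE [P3→W gives 9>5]
(C,Q,Y): not NE [P3→W gives 9>6]
(C,Q,Z): not NE [P1→B gives 8>2; P2→P gives 8>3]
(C,Q,W): NE

PSNE = {(A,Q,Z), (C,Q,W)}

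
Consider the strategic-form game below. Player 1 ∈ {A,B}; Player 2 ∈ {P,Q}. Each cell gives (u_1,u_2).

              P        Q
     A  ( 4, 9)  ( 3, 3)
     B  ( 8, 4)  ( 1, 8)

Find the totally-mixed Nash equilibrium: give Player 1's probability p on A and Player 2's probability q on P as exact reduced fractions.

P1 indiff ⇒ q·4+(1-q)·3 = q·8+(1-q)·1 ⇒ q(-4) = (1-q)(-2) ⇒ q = 1/3
P2 indiff ⇒ p·9+(1-p)·4 = p·3+(1-p)·8 ⇒ p(6) = (1-p)(4) ⇒ p = 2/5

P1 mixes 2/5 on A; P2 mixes 1/3 on P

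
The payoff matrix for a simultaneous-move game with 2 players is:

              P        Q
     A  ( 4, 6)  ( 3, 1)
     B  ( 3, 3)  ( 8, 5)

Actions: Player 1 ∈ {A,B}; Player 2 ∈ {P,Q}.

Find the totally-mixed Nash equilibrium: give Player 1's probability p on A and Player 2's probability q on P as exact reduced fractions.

P1 indiff ⇒ q·4+(1-q)·3 = q·3+(1-q)·8 ⇒ q(1) = (1-q)(5) ⇒ q = 5/6
P2 indiff ⇒ p·6+(1-p)·3 = p·1+(1-p)·5 ⇒ p(5) = (1-p)(2) ⇒ p = 2/7

P1 mixes 2/7 on A; P2 mixes 5/6 on P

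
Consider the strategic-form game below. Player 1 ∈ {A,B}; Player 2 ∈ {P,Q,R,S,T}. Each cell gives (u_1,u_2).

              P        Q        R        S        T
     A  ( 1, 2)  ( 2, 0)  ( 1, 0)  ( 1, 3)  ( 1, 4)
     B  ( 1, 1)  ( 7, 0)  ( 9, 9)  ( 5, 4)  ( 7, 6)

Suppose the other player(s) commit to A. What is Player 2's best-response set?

u_2(P vs A) = 2
u_2(Q vs A) = 0
u_2(R vs A) = 0
u_2(S vs A) = 3
u_2(T vs A) = 4
max payoff 4 at {T}

P2 best: {T}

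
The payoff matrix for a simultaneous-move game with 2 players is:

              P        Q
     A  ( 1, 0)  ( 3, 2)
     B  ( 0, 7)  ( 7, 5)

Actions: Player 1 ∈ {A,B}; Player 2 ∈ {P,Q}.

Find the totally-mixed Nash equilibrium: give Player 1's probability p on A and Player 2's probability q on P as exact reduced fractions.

P1 mixes 1/2 on A; P2 mixes 4/5 on P

P1 indiff ⇒ q·1+(1-q)·3 = q·0+(1-q)·7 ⇒ q(1) = (1-q)(4) ⇒ q = 4/5
P2 indiff ⇒ p·0+(1-p)·7 = p·2+(1-p)·5 ⇒ p(-2) = (1-p)(-2) ⇒ p = 1/2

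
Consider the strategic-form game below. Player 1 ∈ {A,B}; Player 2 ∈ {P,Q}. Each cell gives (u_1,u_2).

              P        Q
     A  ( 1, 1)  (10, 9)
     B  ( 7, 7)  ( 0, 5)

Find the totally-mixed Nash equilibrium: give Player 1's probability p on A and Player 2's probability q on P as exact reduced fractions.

P1 indiff ⇒ q·1+(1-q)·10 = q·7+(1-q)·0 ⇒ q(-6) = (1-q)(-10) ⇒ q = 5/8
P2 indiff ⇒ p·1+(1-p)·7 = p·9+(1-p)·5 ⇒ p(-8) = (1-p)(-2) ⇒ p = 1/5

(p,q) = (1/5, 5/8)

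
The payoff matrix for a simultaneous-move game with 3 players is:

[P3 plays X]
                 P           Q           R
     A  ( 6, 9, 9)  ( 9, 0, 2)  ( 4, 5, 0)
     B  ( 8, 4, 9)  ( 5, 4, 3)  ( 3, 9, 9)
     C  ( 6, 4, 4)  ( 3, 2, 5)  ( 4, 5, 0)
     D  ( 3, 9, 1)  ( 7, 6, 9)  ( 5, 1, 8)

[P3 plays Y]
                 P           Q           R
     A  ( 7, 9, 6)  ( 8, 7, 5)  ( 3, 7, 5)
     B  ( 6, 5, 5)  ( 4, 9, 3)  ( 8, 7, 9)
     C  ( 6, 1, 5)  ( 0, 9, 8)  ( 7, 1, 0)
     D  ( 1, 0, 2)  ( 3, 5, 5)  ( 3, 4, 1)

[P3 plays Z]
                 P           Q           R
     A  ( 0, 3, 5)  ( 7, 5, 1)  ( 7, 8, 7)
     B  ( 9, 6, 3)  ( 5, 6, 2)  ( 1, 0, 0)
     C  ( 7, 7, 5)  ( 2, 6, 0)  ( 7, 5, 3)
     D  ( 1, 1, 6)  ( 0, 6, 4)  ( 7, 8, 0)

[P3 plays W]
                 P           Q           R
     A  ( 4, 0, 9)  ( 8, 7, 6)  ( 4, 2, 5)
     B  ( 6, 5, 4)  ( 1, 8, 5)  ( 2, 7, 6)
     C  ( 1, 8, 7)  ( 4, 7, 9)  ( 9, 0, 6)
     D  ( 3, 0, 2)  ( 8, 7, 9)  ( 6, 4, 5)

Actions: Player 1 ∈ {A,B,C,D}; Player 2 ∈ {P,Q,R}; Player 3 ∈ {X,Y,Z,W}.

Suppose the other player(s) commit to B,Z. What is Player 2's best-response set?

P2 best: {P,Q}

u_2(P vs B,Z) = 6
u_2(Q vs B,Z) = 6
u_2(R vs B,Z) = 0
max payoff 6 at {P,Q}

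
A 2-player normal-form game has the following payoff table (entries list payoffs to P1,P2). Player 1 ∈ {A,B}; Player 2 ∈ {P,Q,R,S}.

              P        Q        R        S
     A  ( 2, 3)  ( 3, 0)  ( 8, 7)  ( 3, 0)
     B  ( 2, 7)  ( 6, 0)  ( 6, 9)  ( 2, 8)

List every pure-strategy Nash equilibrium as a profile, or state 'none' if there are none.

(A,P): not NE [P2→R gives 7>3]
(A,Q): not NE [P1→B gives 6>3; P2→R gives 7>0]
(A,R): NE
(A,S): not NE [P2→R gives 7>0]
(B,P): not NE [P2→R gives 9>7]
(B,Q): not NE [P2→R gives 9>0]
(B,R): not NE [P1→A gives 8>6]
(B,S): not NE [P1→A gives 3>2; P2→R gives 9>8]

NE set: (A,R)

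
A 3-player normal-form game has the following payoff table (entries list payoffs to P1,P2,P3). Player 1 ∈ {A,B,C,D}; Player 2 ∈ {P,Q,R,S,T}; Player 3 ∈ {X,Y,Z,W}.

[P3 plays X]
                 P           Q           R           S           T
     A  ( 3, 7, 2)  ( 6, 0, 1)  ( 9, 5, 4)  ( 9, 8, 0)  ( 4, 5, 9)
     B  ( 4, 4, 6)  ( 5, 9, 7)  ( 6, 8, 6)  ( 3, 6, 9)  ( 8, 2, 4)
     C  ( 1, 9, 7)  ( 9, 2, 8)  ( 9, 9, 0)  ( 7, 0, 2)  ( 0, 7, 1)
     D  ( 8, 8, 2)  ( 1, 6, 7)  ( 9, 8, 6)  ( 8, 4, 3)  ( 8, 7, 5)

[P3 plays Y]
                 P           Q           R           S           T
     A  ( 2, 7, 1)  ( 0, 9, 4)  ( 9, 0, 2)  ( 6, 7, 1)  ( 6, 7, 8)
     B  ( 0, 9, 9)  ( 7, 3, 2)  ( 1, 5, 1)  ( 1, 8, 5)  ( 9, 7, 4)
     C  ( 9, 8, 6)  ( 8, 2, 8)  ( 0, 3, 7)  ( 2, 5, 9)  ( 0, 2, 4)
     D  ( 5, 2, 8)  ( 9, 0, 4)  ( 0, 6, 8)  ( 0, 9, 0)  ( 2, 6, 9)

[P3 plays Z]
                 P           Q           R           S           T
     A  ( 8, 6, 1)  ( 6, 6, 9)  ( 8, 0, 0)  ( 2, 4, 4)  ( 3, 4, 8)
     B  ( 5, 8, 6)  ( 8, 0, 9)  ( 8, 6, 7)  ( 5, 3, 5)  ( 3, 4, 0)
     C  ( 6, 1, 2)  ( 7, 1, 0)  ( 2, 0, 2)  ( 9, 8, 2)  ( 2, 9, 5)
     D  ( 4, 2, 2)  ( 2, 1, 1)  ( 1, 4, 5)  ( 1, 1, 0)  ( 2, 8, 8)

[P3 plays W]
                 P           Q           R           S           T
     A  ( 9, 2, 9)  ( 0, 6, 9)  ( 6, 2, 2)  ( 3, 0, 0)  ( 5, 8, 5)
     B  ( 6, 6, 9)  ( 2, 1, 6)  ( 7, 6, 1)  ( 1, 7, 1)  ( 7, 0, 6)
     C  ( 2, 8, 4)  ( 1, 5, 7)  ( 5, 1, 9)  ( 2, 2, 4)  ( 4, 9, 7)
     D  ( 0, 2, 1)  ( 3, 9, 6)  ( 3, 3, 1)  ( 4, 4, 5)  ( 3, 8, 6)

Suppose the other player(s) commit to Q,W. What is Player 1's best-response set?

u_1(A vs Q,W) = 0
u_1(B vs Q,W) = 2
u_1(C vs Q,W) = 1
u_1(D vs Q,W) = 3
max payoff 3 at {D}

BR_1 = {D}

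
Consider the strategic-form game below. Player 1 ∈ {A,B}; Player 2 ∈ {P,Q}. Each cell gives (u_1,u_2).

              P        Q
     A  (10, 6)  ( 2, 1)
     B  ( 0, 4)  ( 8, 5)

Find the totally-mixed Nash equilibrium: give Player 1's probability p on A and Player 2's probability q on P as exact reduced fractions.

P1 indiff ⇒ q·10+(1-q)·2 = q·0+(1-q)·8 ⇒ q(10) = (1-q)(6) ⇒ q = 3/8
P2 indiff ⇒ p·6+(1-p)·4 = p·1+(1-p)·5 ⇒ p(5) = (1-p)(1) ⇒ p = 1/6

P1 mixes 1/6 on A; P2 mixes 3/8 on P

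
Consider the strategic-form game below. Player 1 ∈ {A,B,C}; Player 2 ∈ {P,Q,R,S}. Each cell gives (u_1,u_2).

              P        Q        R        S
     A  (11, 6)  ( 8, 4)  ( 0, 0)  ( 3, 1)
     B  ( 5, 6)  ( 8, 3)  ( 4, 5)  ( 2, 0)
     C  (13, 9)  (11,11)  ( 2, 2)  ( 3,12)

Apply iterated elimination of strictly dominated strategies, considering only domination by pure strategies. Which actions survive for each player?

Remaining: P1:{A,C} P2:{P,Q,S}

P2 drop R (P beats it: A:6>0 B:6>5 C:9>2)
P1 drop B (C beats it: P:13>5 Q:11>8 S:3>2)
P1→{A,C} P2→{P,Q,S}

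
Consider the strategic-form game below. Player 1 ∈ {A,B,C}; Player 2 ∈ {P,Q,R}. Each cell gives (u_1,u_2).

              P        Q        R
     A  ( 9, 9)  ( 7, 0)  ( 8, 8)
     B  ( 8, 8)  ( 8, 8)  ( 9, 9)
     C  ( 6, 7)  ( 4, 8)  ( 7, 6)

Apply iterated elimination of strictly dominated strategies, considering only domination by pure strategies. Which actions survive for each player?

P1 drop C (A beats it: P:9>6 Q:7>4 R:8>7)
P2 drop Q (R beats it: A:8>0 B:9>8)
P1→{A,B} P2→{P,R}

Survivors P1:{A,B} P2:{P,R}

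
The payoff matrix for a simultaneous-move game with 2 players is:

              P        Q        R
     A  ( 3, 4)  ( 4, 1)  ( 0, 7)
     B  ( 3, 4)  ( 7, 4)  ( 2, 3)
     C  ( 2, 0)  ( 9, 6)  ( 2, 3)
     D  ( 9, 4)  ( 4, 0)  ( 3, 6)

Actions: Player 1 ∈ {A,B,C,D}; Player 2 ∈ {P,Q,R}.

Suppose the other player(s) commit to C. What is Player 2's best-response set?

argmax u_2 = {Q}

u_2(P vs C) = 0
u_2(Q vs C) = 6
u_2(R vs C) = 3
max payoff 6 at {Q}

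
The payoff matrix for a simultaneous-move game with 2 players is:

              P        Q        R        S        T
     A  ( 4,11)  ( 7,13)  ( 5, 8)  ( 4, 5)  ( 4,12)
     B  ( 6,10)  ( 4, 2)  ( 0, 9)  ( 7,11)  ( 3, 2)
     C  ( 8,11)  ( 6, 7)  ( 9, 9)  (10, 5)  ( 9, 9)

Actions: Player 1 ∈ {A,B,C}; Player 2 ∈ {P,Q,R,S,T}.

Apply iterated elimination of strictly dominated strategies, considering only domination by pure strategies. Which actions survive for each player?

P1 drop B (C beats it: P:8>6 Q:6>4 R:9>0 S:10>7 T:9>3)
P2 drop R (P beats it: A:11>8 C:11>9)
P2 drop S (P beats it: A:11>5 C:11>5)
P1→{A,C} P2→{P,Q,T}

IESDS → P1:{A,C} P2:{P,Q,T}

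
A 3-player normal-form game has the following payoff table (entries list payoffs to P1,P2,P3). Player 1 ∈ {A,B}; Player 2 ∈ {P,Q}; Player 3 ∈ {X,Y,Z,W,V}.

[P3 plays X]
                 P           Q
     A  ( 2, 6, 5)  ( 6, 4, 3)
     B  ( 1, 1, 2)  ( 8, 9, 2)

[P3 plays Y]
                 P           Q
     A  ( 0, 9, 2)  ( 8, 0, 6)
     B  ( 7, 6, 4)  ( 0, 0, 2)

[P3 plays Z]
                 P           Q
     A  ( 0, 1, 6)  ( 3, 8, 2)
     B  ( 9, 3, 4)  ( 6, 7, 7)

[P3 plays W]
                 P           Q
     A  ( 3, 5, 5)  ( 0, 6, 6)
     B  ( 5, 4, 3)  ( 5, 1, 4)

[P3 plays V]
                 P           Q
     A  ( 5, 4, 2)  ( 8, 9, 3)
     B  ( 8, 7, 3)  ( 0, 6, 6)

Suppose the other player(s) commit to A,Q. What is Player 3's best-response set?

u_3(X vs A,Q) = 3
u_3(Y vs A,Q) = 6
u_3(Z vs A,Q) = 2
u_3(W vs A,Q) = 6
u_3(V vs A,Q) = 3
max payoff 6 at {Y,W}

P3 best: {Y,W}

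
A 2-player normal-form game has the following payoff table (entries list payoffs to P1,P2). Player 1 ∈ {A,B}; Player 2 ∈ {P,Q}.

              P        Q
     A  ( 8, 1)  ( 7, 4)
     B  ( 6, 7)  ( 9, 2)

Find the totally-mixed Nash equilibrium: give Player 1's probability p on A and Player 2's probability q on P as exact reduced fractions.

p=5/8, q=1/2

P1 indiff ⇒ q·8+(1-q)·7 = q·6+(1-q)·9 ⇒ q(2) = (1-q)(2) ⇒ q = 1/2
P2 indiff ⇒ p·1+(1-p)·7 = p·4+(1-p)·2 ⇒ p(-3) = (1-p)(-5) ⇒ p = 5/8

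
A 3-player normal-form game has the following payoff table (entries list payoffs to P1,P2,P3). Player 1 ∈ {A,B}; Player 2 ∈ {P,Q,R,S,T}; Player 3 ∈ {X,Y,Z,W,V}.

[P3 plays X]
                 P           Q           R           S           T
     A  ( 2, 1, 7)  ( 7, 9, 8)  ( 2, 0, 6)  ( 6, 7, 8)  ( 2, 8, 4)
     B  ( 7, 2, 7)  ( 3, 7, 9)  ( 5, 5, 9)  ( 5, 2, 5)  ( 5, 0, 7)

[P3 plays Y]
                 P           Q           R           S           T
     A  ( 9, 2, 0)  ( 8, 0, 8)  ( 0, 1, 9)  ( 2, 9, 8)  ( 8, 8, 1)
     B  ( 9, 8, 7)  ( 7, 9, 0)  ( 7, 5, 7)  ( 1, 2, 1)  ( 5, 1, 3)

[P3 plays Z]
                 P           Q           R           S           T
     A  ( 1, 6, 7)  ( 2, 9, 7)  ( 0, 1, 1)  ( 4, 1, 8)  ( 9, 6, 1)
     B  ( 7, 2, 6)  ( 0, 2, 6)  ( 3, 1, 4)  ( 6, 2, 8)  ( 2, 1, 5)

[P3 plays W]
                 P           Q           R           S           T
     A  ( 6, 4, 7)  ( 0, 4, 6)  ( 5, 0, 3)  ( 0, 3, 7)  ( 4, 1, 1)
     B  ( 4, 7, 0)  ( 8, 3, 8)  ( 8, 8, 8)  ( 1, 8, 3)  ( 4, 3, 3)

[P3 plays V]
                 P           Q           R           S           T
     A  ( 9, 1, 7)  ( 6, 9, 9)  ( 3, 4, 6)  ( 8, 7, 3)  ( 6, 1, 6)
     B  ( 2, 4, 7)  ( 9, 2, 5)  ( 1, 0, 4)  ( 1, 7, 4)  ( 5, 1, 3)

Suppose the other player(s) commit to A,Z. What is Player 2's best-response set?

argmax u_2 = {Q}

u_2(P vs A,Z) = 6
u_2(Q vs A,Z) = 9
u_2(R vs A,Z) = 1
u_2(S vs A,Z) = 1
u_2(T vs A,Z) = 6
max payoff 9 at {Q}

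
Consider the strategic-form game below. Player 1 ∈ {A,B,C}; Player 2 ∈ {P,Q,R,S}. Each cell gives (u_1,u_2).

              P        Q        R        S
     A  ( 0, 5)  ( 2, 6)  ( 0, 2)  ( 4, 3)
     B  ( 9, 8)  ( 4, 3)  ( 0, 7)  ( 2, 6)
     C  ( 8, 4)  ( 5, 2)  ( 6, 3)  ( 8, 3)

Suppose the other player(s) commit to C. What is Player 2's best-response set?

BR_2 = {P}

u_2(P vs C) = 4
u_2(Q vs C) = 2
u_2(R vs C) = 3
u_2(S vs C) = 3
max payoff 4 at {P}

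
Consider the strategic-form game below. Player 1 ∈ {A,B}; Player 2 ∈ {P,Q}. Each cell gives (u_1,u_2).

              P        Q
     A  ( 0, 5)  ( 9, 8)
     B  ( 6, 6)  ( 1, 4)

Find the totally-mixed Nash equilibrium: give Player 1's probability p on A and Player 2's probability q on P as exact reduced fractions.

P1 indiff ⇒ q·0+(1-q)·9 = q·6+(1-q)·1 ⇒ q(-6) = (1-q)(-8) ⇒ q = 4/7
P2 indiff ⇒ p·5+(1-p)·6 = p·8+(1-p)·4 ⇒ p(-3) = (1-p)(-2) ⇒ p = 2/5

P1 mixes 2/5 on A; P2 mixes 4/7 on P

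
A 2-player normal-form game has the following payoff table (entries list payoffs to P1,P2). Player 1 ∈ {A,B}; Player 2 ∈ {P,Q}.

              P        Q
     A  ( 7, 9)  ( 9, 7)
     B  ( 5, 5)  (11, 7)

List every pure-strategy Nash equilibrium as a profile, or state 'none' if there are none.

(A,P): NE
(A,Q): not NE [P1→B gives 11>9; P2→P gives 9>7]
(B,P): not NE [P1→A gives 7>5; P2→Q gives 7>5]
(B,Q): NE

Nash profiles: (A,P), (B,Q)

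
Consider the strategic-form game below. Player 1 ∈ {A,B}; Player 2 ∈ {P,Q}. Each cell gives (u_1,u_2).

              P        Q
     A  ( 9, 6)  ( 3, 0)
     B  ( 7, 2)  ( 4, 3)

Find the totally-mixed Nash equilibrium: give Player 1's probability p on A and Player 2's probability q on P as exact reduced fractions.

P1 indiff ⇒ q·9+(1-q)·3 = q·7+(1-q)·4 ⇒ q(2) = (1-q)(1) ⇒ q = 1/3
P2 indiff ⇒ p·6+(1-p)·2 = p·0+(1-p)·3 ⇒ p(6) = (1-p)(1) ⇒ p = 1/7

P1 mixes 1/7 on A; P2 mixes 1/3 on P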